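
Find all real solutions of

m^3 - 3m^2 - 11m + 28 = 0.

Possible rational roots are divisors of 28. Testing m = 4 gives 0, so (m - 4) is a factor.
Divide: m^3 - 3m^2 - 11m + 28 = (m - 4)(m^2 + m - 7).
Apply the quadratic formula to m^2 + m - 7 = 0: m = (-1 +/- sqrt(29))/2, i.e. m ~= 2.1926 or m ~= -3.1926.

m = -3.1926 or m = 2.1926 or m = 4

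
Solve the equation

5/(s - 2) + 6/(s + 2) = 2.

s = -0.5 or s = 6

Multiply both sides by (s - 2)(s + 2):
5(s + 2) + 6(s - 2) = 2(s - 2)(s + 2).
Expand and collect terms: 2s² - 11s - 6 = 0.
Factor or apply the quadratic formula: s = 6 or s = -0.5.
Neither value makes a denominator zero (s ≠ 2, s ≠ -2), so both are valid.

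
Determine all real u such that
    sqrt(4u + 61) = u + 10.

u = -3

Square both sides: 4u + 61 = (u + 10)^2.
Expand and rearrange: u^2 + 16u + 39 = 0.
Solving gives u = -3 or u = -13.
Check each candidate in the original equation:
  u = -3: sqrt(49) = 7, while u + 10 = 7 — valid.
  u = -13: sqrt(9) = 3, while u + 10 = -3 — extraneous.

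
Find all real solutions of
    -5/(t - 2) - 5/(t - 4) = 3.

Multiply both sides by (t - 2)(t - 4):
-5(t - 4) - 5(t - 2) = 3(t - 2)(t - 4).
Expand and collect terms: 3t² - 8t - 6 = 0.
By the quadratic formula, t = (8 ± √136) / 6, so t ≈ 3.277 or t ≈ -0.6103.
Neither value makes a denominator zero (t ≠ 2, t ≠ 4), so both are valid.

t = -0.6103 or t = 3.277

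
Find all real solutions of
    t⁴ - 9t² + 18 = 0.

Let u = t². The equation becomes u² - 9u + 18 = 0.
Factor: (u - 3)(u - 6) = 0, so u = 3 or u = 6.
t² = 3 gives t = ±√(3) ≈ ±1.7321.
t² = 6 gives t = ±√(6) ≈ ±2.4495.

t = -2.4495 or t = -1.7321 or t = 1.7321 or t = 2.4495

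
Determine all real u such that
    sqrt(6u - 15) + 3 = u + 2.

Isolate the radical: sqrt(6u - 15) = u - 1.
Square both sides: 6u - 15 = (u - 1)^2.
Expand and rearrange: u^2 - 8u + 16 = 0.
This gives the repeated root u = 4.
Check in the original equation:
  u = 4: sqrt(9) = 3, while u - 1 = 3 — valid.

u = 4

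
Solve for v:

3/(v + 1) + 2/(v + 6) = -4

Multiply both sides by (v + 1)(v + 6):
3(v + 6) + 2(v + 1) = -4(v + 1)(v + 6).
Expand and collect terms: -4v² - 33v - 44 = 0.
By the quadratic formula, v = (33 ± √385) / -8, so v ≈ -6.5777 or v ≈ -1.6723.
Neither value makes a denominator zero (v ≠ -1, v ≠ -6), so both are valid.

v = -6.5777 or v = -1.6723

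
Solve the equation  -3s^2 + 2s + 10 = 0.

s = -1.5226 or s = 2.1893

Discriminant: (2)^2 - 4*(-3)*10 = 124.
Quadratic formula: s = (-2 +/- sqrt(124)) / (-6).
So s = 1/3 - sqrt(31)/3 ~= -1.5226 or s = 1/3 + sqrt(31)/3 ~= 2.1893.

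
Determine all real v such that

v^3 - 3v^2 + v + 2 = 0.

v = -0.618 or v = 1.618 or v = 2

Possible rational roots are divisors of 2. Testing v = 2 gives 0, so (v - 2) is a factor.
Divide: v^3 - 3v^2 + v + 2 = (v - 2)(v^2 - v - 1).
Apply the quadratic formula to v^2 - v - 1 = 0: v = (1 +/- sqrt(5))/2, i.e. v ~= 1.618 or v ~= -0.618.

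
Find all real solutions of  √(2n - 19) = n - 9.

n = 10

Square both sides: 2n - 19 = (n - 9)².
Expand and rearrange: n² - 20n + 100 = 0.
This gives the repeated root n = 10.
Check in the original equation:
  n = 10: √(1) = 1, while n - 9 = 1 — valid.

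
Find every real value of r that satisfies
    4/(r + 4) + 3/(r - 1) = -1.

r = -9.5826 or r = -0.4174

Multiply both sides by (r + 4)(r - 1):
4(r - 1) + 3(r + 4) = -(r + 4)(r - 1).
Expand and collect terms: -r² - 10r - 4 = 0.
By the quadratic formula, r = (10 ± √84) / -2, so r ≈ -9.5826 or r ≈ -0.4174.
Neither value makes a denominator zero (r ≠ -4, r ≠ 1), so both are valid.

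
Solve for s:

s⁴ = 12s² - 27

s = -3 or s = -1.7321 or s = 1.7321 or s = 3

Let u = s². The equation becomes u² - 12u + 27 = 0.
Factor: (u - 3)(u - 9) = 0, so u = 3 or u = 9.
s² = 3 gives s = ±√(3) ≈ ±1.7321.
s² = 9 gives s = ±3.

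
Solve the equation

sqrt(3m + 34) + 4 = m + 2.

Isolate the radical: sqrt(3m + 34) = m - 2.
Square both sides: 3m + 34 = (m - 2)^2.
Expand and rearrange: m^2 - 7m - 30 = 0.
Solving gives m = 10 or m = -3.
Check each candidate in the original equation:
  m = 10: sqrt(64) = 8, while m - 2 = 8 — valid.
  m = -3: sqrt(25) = 5, while m - 2 = -5 — extraneous.

m = 10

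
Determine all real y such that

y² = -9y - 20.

y = -5 or y = -4

Bring every term to one side: y² + 9y + 20 = 0.
Factor: (y + 4)(y + 5) = 0.
So y = -4 or y = -5.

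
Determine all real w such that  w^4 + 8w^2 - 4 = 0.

Let u = w^2. The equation becomes u^2 + 8u - 4 = 0.
By the quadratic formula, u = -4 + 2*sqrt(5) or u = -2*sqrt(5) - 4.
w^2 = -4 + 2*sqrt(5) gives w = +/-sqrt(-4 + 2*sqrt(5)) ~= +/-0.6871.
w^2 = -2*sqrt(5) - 4 < 0 has no real solution.

w = -0.6871 or w = 0.6871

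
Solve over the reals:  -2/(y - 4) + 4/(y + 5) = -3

Multiply both sides by (y - 4)(y + 5):
-2(y + 5) + 4(y - 4) = -3(y - 4)(y + 5).
Expand and collect terms: -3y^2 - 5y + 86 = 0.
By the quadratic formula, y = (5 +/- sqrt(1057)) / -6, so y ~= -6.2519 or y ~= 4.5853.
Neither value makes a denominator zero (y != 4, y != -5), so both are valid.

y = -6.2519 or y = 4.5853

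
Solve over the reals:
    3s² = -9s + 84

s = -7 or s = 4

Bring every term to one side: 3s² + 9s - 84 = 0.
Factor: 3(s + 7)(s - 4) = 0.
So s = -7 or s = 4.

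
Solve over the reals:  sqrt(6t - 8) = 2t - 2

Square both sides: 6t - 8 = (2t - 2)^2.
Expand and rearrange: 4t^2 - 14t + 12 = 0.
Solving gives t = 2 or t = 1.5.
Check each candidate in the original equation:
  t = 2: sqrt(4) = 2, while 2t - 2 = 2 — valid.
  t = 1.5: sqrt(1) = 1, while 2t - 2 = 1 — valid.

t = 1.5 or t = 2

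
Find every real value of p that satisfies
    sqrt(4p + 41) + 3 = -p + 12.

Isolate the radical: sqrt(4p + 41) = -p + 9.
Square both sides: 4p + 41 = (-p + 9)^2.
Expand and rearrange: p^2 - 22p + 40 = 0.
Solving gives p = 20 or p = 2.
Check each candidate in the original equation:
  p = 20: sqrt(121) = 11, while -p + 9 = -11 — extraneous.
  p = 2: sqrt(49) = 7, while -p + 9 = 7 — valid.

p = 2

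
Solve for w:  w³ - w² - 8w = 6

Rearrange: w³ - w² - 8w - 6 = 0.
Possible rational roots are divisors of -6. Testing w = -1 gives 0, so (w + 1) is a factor.
Divide: w³ - w² - 8w - 6 = (w + 1)(w² - 2w - 6).
Apply the quadratic formula to w² - 2w - 6 = 0: w = (2 ± √28)/2, i.e. w ≈ 3.6458 or w ≈ -1.6458.

w = -1.6458 or w = -1 or w = 3.6458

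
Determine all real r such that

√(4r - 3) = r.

r = 1 or r = 3

Square both sides: 4r - 3 = (r)².
Expand and rearrange: r² - 4r + 3 = 0.
Solving gives r = 3 or r = 1.
Check each candidate in the original equation:
  r = 3: √(9) = 3, while r = 3 — valid.
  r = 1: √(1) = 1, while r = 1 — valid.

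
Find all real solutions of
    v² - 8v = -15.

Bring every term to one side: v² - 8v + 15 = 0.
Factor: (v - 3)(v - 5) = 0.
So v = 3 or v = 5.

v = 3 or v = 5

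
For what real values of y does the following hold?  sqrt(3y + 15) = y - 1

y = 7

Square both sides: 3y + 15 = (y - 1)^2.
Expand and rearrange: y^2 - 5y - 14 = 0.
Solving gives y = 7 or y = -2.
Check each candidate in the original equation:
  y = 7: sqrt(36) = 6, while y - 1 = 6 — valid.
  y = -2: sqrt(9) = 3, while y - 1 = -3 — extraneous.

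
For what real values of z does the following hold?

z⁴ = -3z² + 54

Let u = z². The equation becomes u² + 3u - 54 = 0.
Factor: (u + 9)(u - 6) = 0, so u = -9 or u = 6.
z² = -9 < 0 has no real solution.
z² = 6 gives z = ±√(6) ≈ ±2.4495.

z = -2.4495 or z = 2.4495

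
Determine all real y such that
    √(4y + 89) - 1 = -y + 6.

Isolate the radical: √(4y + 89) = -y + 7.
Square both sides: 4y + 89 = (-y + 7)².
Expand and rearrange: y² - 18y - 40 = 0.
Solving gives y = 20 or y = -2.
Check each candidate in the original equation:
  y = 20: √(169) = 13, while -y + 7 = -13 — extraneous.
  y = -2: √(81) = 9, while -y + 7 = 9 — valid.

y = -2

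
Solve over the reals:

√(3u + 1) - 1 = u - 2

u = 5

Isolate the radical: √(3u + 1) = u - 1.
Square both sides: 3u + 1 = (u - 1)².
Expand and rearrange: u² - 5u = 0.
Solving gives u = 5 or u = 0.
Check each candidate in the original equation:
  u = 5: √(16) = 4, while u - 1 = 4 — valid.
  u = 0: √(1) = 1, while u - 1 = -1 — extraneous.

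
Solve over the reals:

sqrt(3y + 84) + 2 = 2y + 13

y = -1

Isolate the radical: sqrt(3y + 84) = 2y + 11.
Square both sides: 3y + 84 = (2y + 11)^2.
Expand and rearrange: 4y^2 + 41y + 37 = 0.
Solving gives y = -1 or y = -9.25.
Check each candidate in the original equation:
  y = -1: sqrt(81) = 9, while 2y + 11 = 9 — valid.
  y = -9.25: sqrt(56.25) = 7.5, while 2y + 11 = -7.5 — extraneous.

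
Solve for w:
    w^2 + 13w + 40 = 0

Factor: (w + 8)(w + 5) = 0.
So w = -8 or w = -5.

w = -8 or w = -5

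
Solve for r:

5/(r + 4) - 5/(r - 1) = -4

r = -5.0355 or r = 2.0355

Multiply both sides by (r + 4)(r - 1):
5(r - 1) - 5(r + 4) = -4(r + 4)(r - 1).
Expand and collect terms: -4r² - 12r + 41 = 0.
By the quadratic formula, r = (12 ± √800) / -8, so r ≈ -5.0355 or r ≈ 2.0355.
Neither value makes a denominator zero (r ≠ -4, r ≠ 1), so both are valid.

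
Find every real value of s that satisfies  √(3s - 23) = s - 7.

Square both sides: 3s - 23 = (s - 7)².
Expand and rearrange: s² - 17s + 72 = 0.
Solving gives s = 9 or s = 8.
Check each candidate in the original equation:
  s = 9: √(4) = 2, while s - 7 = 2 — valid.
  s = 8: √(1) = 1, while s - 7 = 1 — valid.

s = 8 or s = 9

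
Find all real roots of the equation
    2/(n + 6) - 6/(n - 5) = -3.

n = -6.5684 or n = 6.9017

Multiply both sides by (n + 6)(n - 5):
2(n - 5) - 6(n + 6) = -3(n + 6)(n - 5).
Expand and collect terms: -3n^2 + n + 136 = 0.
By the quadratic formula, n = (-1 +/- sqrt(1633)) / -6, so n ~= -6.5684 or n ~= 6.9017.
Neither value makes a denominator zero (n != -6, n != 5), so both are valid.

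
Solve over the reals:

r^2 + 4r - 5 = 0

Factor: (r + 5)(r - 1) = 0.
So r = -5 or r = 1.

r = -5 or r = 1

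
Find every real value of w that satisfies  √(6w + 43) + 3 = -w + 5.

w = -3

Isolate the radical: √(6w + 43) = -w + 2.
Square both sides: 6w + 43 = (-w + 2)².
Expand and rearrange: w² - 10w - 39 = 0.
Solving gives w = 13 or w = -3.
Check each candidate in the original equation:
  w = 13: √(121) = 11, while -w + 2 = -11 — extraneous.
  w = -3: √(25) = 5, while -w + 2 = 5 — valid.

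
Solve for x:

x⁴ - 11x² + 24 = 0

Let u = x². The equation becomes u² - 11u + 24 = 0.
Factor: (u - 8)(u - 3) = 0, so u = 8 or u = 3.
x² = 8 gives x = ±2·√(2) ≈ ±2.8284.
x² = 3 gives x = ±√(3) ≈ ±1.7321.

x = -2.8284 or x = -1.7321 or x = 1.7321 or x = 2.8284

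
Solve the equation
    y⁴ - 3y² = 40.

Let u = y². The equation becomes u² - 3u - 40 = 0.
Factor: (u + 5)(u - 8) = 0, so u = -5 or u = 8.
y² = -5 < 0 has no real solution.
y² = 8 gives y = ±2·√(2) ≈ ±2.8284.

y = -2.8284 or y = 2.8284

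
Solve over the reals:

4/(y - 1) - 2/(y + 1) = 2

y = -1.5616 or y = 2.5616

Multiply both sides by (y - 1)(y + 1):
4(y + 1) - 2(y - 1) = 2(y - 1)(y + 1).
Expand and collect terms: 2y² - 2y - 8 = 0.
By the quadratic formula, y = (2 ± √68) / 4, so y ≈ 2.5616 or y ≈ -1.5616.
Neither value makes a denominator zero (y ≠ 1, y ≠ -1), so both are valid.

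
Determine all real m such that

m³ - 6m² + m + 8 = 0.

Possible rational roots are divisors of 8. Testing m = -1 gives 0, so (m + 1) is a factor.
Divide: m³ - 6m² + m + 8 = (m + 1)(m² - 7m + 8).
Apply the quadratic formula to m² - 7m + 8 = 0: m = (7 ± √17)/2, i.e. m ≈ 5.5616 or m ≈ 1.4384.

m = -1 or m = 1.4384 or m = 5.5616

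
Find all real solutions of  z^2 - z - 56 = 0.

z = -7 or z = 8

Factor: (z - 8)(z + 7) = 0.
So z = 8 or z = -7.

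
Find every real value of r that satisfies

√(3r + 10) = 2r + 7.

r = -3.25 or r = -3

Square both sides: 3r + 10 = (2r + 7)².
Expand and rearrange: 4r² + 25r + 39 = 0.
Solving gives r = -3 or r = -3.25.
Check each candidate in the original equation:
  r = -3: √(1) = 1, while 2r + 7 = 1 — valid.
  r = -3.25: √(0.25) = 0.5, while 2r + 7 = 0.5 — valid.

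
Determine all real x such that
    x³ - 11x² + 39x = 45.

x = 3 or x = 5

Rearrange: x³ - 11x² + 39x - 45 = 0.
Possible rational roots are divisors of -45. Testing x = 5 gives 0, so (x - 5) is a factor.
Divide: x³ - 11x² + 39x - 45 = (x - 5)(x² - 6x + 9).
The quadratic has the repeated root x = 3.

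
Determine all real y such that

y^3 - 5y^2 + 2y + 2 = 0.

Possible rational roots are divisors of 2. Testing y = 1 gives 0, so (y - 1) is a factor.
Divide: y^3 - 5y^2 + 2y + 2 = (y - 1)(y^2 - 4y - 2).
Apply the quadratic formula to y^2 - 4y - 2 = 0: y = (4 +/- sqrt(24))/2, i.e. y ~= 4.4495 or y ~= -0.4495.

y = -0.4495 or y = 1 or y = 4.4495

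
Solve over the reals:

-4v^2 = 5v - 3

v = -1.693 or v = 0.443

Rearrange to standard form: -4v^2 - 5v + 3 = 0.
Discriminant: (-5)^2 - 4*(-4)*3 = 73.
Quadratic formula: v = (5 +/- sqrt(73)) / (-8).
So v = -sqrt(73)/8 - 5/8 ~= -1.693 or v = -5/8 + sqrt(73)/8 ~= 0.443.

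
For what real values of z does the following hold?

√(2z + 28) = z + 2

Square both sides: 2z + 28 = (z + 2)².
Expand and rearrange: z² + 2z - 24 = 0.
Solving gives z = 4 or z = -6.
Check each candidate in the original equation:
  z = 4: √(36) = 6, while z + 2 = 6 — valid.
  z = -6: √(16) = 4, while z + 2 = -4 — extraneous.

z = 4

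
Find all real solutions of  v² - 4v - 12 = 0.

v = -2 or v = 6

Factor: (v + 2)(v - 6) = 0.
So v = -2 or v = 6.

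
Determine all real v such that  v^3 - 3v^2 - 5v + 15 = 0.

Possible rational roots are divisors of 15. Testing v = 3 gives 0, so (v - 3) is a factor.
Divide: v^3 - 3v^2 - 5v + 15 = (v - 3)(v^2 - 5).
Apply the quadratic formula to v^2 - 5 = 0: v = (0 +/- sqrt(20))/2, i.e. v ~= 2.2361 or v ~= -2.2361.

v = -2.2361 or v = 2.2361 or v = 3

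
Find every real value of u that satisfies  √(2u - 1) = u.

u = 1

Square both sides: 2u - 1 = (u)².
Expand and rearrange: u² - 2u + 1 = 0.
This gives the repeated root u = 1.
Check in the original equation:
  u = 1: √(1) = 1, while u = 1 — valid.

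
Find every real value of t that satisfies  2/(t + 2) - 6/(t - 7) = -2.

Multiply both sides by (t + 2)(t - 7):
2(t - 7) - 6(t + 2) = -2(t + 2)(t - 7).
Expand and collect terms: -2t² + 14t + 54 = 0.
By the quadratic formula, t = (-14 ± √628) / -4, so t ≈ -2.765 or t ≈ 9.765.
Neither value makes a denominator zero (t ≠ -2, t ≠ 7), so both are valid.

t = -2.765 or t = 9.765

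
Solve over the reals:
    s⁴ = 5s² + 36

Let u = s². The equation becomes u² - 5u - 36 = 0.
Factor: (u - 9)(u + 4) = 0, so u = 9 or u = -4.
s² = 9 gives s = ±3.
s² = -4 < 0 has no real solution.

s = -3 or s = 3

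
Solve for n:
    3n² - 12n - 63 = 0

n = -3 or n = 7

Factor: 3(n + 3)(n - 7) = 0.
So n = -3 or n = 7.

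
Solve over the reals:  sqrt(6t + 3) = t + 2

t = 1

Square both sides: 6t + 3 = (t + 2)^2.
Expand and rearrange: t^2 - 2t + 1 = 0.
This gives the repeated root t = 1.
Check in the original equation:
  t = 1: sqrt(9) = 3, while t + 2 = 3 — valid.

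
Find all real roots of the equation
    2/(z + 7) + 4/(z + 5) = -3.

z = -8.1547 or z = -5.8453

Multiply both sides by (z + 7)(z + 5):
2(z + 5) + 4(z + 7) = -3(z + 7)(z + 5).
Expand and collect terms: -3z^2 - 42z - 143 = 0.
By the quadratic formula, z = (42 +/- sqrt(48)) / -6, so z ~= -8.1547 or z ~= -5.8453.
Neither value makes a denominator zero (z != -7, z != -5), so both are valid.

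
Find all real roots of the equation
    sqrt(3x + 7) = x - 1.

x = 6

Square both sides: 3x + 7 = (x - 1)^2.
Expand and rearrange: x^2 - 5x - 6 = 0.
Solving gives x = 6 or x = -1.
Check each candidate in the original equation:
  x = 6: sqrt(25) = 5, while x - 1 = 5 — valid.
  x = -1: sqrt(4) = 2, while x - 1 = -2 — extraneous.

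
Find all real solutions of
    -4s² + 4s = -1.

s = -0.2071 or s = 1.2071

Rearrange to standard form: -4s² + 4s + 1 = 0.
Discriminant: (4)² − 4·(-4)·1 = 32.
Quadratic formula: s = (-4 ± √32) / (-8).
So s = 1/2 - √(2)/2 ≈ -0.2071 or s = 1/2 + √(2)/2 ≈ 1.2071.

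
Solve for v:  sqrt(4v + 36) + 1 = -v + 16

v = 7

Isolate the radical: sqrt(4v + 36) = -v + 15.
Square both sides: 4v + 36 = (-v + 15)^2.
Expand and rearrange: v^2 - 34v + 189 = 0.
Solving gives v = 27 or v = 7.
Check each candidate in the original equation:
  v = 27: sqrt(144) = 12, while -v + 15 = -12 — extraneous.
  v = 7: sqrt(64) = 8, while -v + 15 = 8 — valid.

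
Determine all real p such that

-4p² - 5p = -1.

p = -1.4254 or p = 0.1754

Rearrange to standard form: -4p² - 5p + 1 = 0.
Discriminant: (-5)² − 4·(-4)·1 = 41.
Quadratic formula: p = (5 ± √41) / (-8).
So p = -√(41)/8 - 5/8 ≈ -1.4254 or p = -5/8 + √(41)/8 ≈ 0.1754.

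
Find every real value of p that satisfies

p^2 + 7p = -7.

p = -5.7913 or p = -1.2087

Rearrange to standard form: p^2 + 7p + 7 = 0.
Discriminant: (7)^2 - 4*1*7 = 21.
Quadratic formula: p = (-7 +/- sqrt(21)) / 2.
So p = -7/2 + sqrt(21)/2 ~= -1.2087 or p = -7/2 - sqrt(21)/2 ~= -5.7913.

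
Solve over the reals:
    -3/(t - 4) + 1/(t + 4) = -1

t = -4.7446 or t = 6.7446

Multiply both sides by (t - 4)(t + 4):
-3(t + 4) + (t - 4) = -(t - 4)(t + 4).
Expand and collect terms: -t^2 + 2t + 32 = 0.
By the quadratic formula, t = (-2 +/- sqrt(132)) / -2, so t ~= -4.7446 or t ~= 6.7446.
Neither value makes a denominator zero (t != 4, t != -4), so both are valid.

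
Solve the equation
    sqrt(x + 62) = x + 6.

Square both sides: x + 62 = (x + 6)^2.
Expand and rearrange: x^2 + 11x - 26 = 0.
Solving gives x = 2 or x = -13.
Check each candidate in the original equation:
  x = 2: sqrt(64) = 8, while x + 6 = 8 — valid.
  x = -13: sqrt(49) = 7, while x + 6 = -7 — extraneous.

x = 2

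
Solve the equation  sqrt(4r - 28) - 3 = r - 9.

r = 8

Isolate the radical: sqrt(4r - 28) = r - 6.
Square both sides: 4r - 28 = (r - 6)^2.
Expand and rearrange: r^2 - 16r + 64 = 0.
This gives the repeated root r = 8.
Check in the original equation:
  r = 8: sqrt(4) = 2, while r - 6 = 2 — valid.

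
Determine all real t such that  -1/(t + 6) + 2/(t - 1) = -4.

t = -5.7299 or t = 0.4799

Multiply both sides by (t + 6)(t - 1):
-(t - 1) + 2(t + 6) = -4(t + 6)(t - 1).
Expand and collect terms: -4t^2 - 21t + 11 = 0.
By the quadratic formula, t = (21 +/- sqrt(617)) / -8, so t ~= -5.7299 or t ~= 0.4799.
Neither value makes a denominator zero (t != -6, t != 1), so both are valid.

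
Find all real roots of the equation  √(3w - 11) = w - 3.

w = 4 or w = 5

Square both sides: 3w - 11 = (w - 3)².
Expand and rearrange: w² - 9w + 20 = 0.
Solving gives w = 5 or w = 4.
Check each candidate in the original equation:
  w = 5: √(4) = 2, while w - 3 = 2 — valid.
  w = 4: √(1) = 1, while w - 3 = 1 — valid.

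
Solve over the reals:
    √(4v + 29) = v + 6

v = -1

Square both sides: 4v + 29 = (v + 6)².
Expand and rearrange: v² + 8v + 7 = 0.
Solving gives v = -1 or v = -7.
Check each candidate in the original equation:
  v = -1: √(25) = 5, while v + 6 = 5 — valid.
  v = -7: √(1) = 1, while v + 6 = -1 — extraneous.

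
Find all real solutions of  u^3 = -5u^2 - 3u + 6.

u = -3.7913 or u = -2 or u = 0.7913

Rearrange: u^3 + 5u^2 + 3u - 6 = 0.
Possible rational roots are divisors of -6. Testing u = -2 gives 0, so (u + 2) is a factor.
Divide: u^3 + 5u^2 + 3u - 6 = (u + 2)(u^2 + 3u - 3).
Apply the quadratic formula to u^2 + 3u - 3 = 0: u = (-3 +/- sqrt(21))/2, i.e. u ~= 0.7913 or u ~= -3.7913.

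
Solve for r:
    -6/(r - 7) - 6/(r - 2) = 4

r = 0.0845 or r = 5.9155

Multiply both sides by (r - 7)(r - 2):
-6(r - 2) - 6(r - 7) = 4(r - 7)(r - 2).
Expand and collect terms: 4r^2 - 24r + 2 = 0.
By the quadratic formula, r = (24 +/- sqrt(544)) / 8, so r ~= 5.9155 or r ~= 0.0845.
Neither value makes a denominator zero (r != 7, r != 2), so both are valid.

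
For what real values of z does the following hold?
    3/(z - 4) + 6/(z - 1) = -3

Multiply both sides by (z - 4)(z - 1):
3(z - 1) + 6(z - 4) = -3(z - 4)(z - 1).
Expand and collect terms: -3z² + 6z + 15 = 0.
By the quadratic formula, z = (-6 ± √216) / -6, so z ≈ -1.4495 or z ≈ 3.4495.
Neither value makes a denominator zero (z ≠ 4, z ≠ 1), so both are valid.

z = -1.4495 or z = 3.4495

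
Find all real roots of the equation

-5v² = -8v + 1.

Rearrange to standard form: -5v² + 8v - 1 = 0.
Discriminant: (8)² − 4·(-5)·(-1) = 44.
Quadratic formula: v = (-8 ± √44) / (-10).
So v = 4/5 - √(11)/5 ≈ 0.1367 or v = √(11)/5 + 4/5 ≈ 1.4633.

v = 0.1367 or v = 1.4633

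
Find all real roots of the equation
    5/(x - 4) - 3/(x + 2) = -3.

x = -0.3874 or x = 1.7208

Multiply both sides by (x - 4)(x + 2):
5(x + 2) - 3(x - 4) = -3(x - 4)(x + 2).
Expand and collect terms: -3x^2 + 4x + 2 = 0.
By the quadratic formula, x = (-4 +/- sqrt(40)) / -6, so x ~= -0.3874 or x ~= 1.7208.
Neither value makes a denominator zero (x != 4, x != -2), so both are valid.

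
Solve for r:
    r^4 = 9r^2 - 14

r = -2.6458 or r = -1.4142 or r = 1.4142 or r = 2.6458

Let u = r^2. The equation becomes u^2 - 9u + 14 = 0.
Factor: (u - 2)(u - 7) = 0, so u = 2 or u = 7.
r^2 = 2 gives r = +/-sqrt(2) ~= +/-1.4142.
r^2 = 7 gives r = +/-sqrt(7) ~= +/-2.6458.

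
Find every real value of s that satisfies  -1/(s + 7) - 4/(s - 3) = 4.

Multiply both sides by (s + 7)(s - 3):
-(s - 3) - 4(s + 7) = 4(s + 7)(s - 3).
Expand and collect terms: 4s^2 + 21s - 59 = 0.
By the quadratic formula, s = (-21 +/- sqrt(1385)) / 8, so s ~= 2.0269 or s ~= -7.2769.
Neither value makes a denominator zero (s != -7, s != 3), so both are valid.

s = -7.2769 or s = 2.0269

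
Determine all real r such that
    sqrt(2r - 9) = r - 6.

Square both sides: 2r - 9 = (r - 6)^2.
Expand and rearrange: r^2 - 14r + 45 = 0.
Solving gives r = 9 or r = 5.
Check each candidate in the original equation:
  r = 9: sqrt(9) = 3, while r - 6 = 3 — valid.
  r = 5: sqrt(1) = 1, while r - 6 = -1 — extraneous.

r = 9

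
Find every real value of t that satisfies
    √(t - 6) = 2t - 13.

t = 7

Square both sides: t - 6 = (2t - 13)².
Expand and rearrange: 4t² - 53t + 175 = 0.
Solving gives t = 7 or t = 6.25.
Check each candidate in the original equation:
  t = 7: √(1) = 1, while 2t - 13 = 1 — valid.
  t = 6.25: √(0.25) = 0.5, while 2t - 13 = -0.5 — extraneous.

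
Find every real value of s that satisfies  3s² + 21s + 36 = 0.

Factor: 3(s + 4)(s + 3) = 0.
So s = -4 or s = -3.

s = -4 or s = -3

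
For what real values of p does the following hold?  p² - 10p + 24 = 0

p = 4 or p = 6

Factor: (p - 4)(p - 6) = 0.
So p = 4 or p = 6.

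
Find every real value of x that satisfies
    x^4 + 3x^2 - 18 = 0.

Let u = x^2. The equation becomes u^2 + 3u - 18 = 0.
Factor: (u - 3)(u + 6) = 0, so u = 3 or u = -6.
x^2 = 3 gives x = +/-sqrt(3) ~= +/-1.7321.
x^2 = -6 < 0 has no real solution.

x = -1.7321 or x = 1.7321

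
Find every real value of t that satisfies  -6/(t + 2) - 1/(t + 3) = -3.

t = -2.8968 or t = 0.2301

Multiply both sides by (t + 2)(t + 3):
-6(t + 3) - (t + 2) = -3(t + 2)(t + 3).
Expand and collect terms: -3t² - 8t + 2 = 0.
By the quadratic formula, t = (8 ± √88) / -6, so t ≈ -2.8968 or t ≈ 0.2301.
Neither value makes a denominator zero (t ≠ -2, t ≠ -3), so both are valid.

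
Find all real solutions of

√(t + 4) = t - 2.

Square both sides: t + 4 = (t - 2)².
Expand and rearrange: t² - 5t = 0.
Solving gives t = 5 or t = 0.
Check each candidate in the original equation:
  t = 5: √(9) = 3, while t - 2 = 3 — valid.
  t = 0: √(4) = 2, while t - 2 = -2 — extraneous.

t = 5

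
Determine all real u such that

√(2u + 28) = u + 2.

u = 4

Square both sides: 2u + 28 = (u + 2)².
Expand and rearrange: u² + 2u - 24 = 0.
Solving gives u = 4 or u = -6.
Check each candidate in the original equation:
  u = 4: √(36) = 6, while u + 2 = 6 — valid.
  u = -6: √(16) = 4, while u + 2 = -4 — extraneous.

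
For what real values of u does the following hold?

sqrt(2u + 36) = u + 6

u = 0

Square both sides: 2u + 36 = (u + 6)^2.
Expand and rearrange: u^2 + 10u = 0.
Solving gives u = 0 or u = -10.
Check each candidate in the original equation:
  u = 0: sqrt(36) = 6, while u + 6 = 6 — valid.
  u = -10: sqrt(16) = 4, while u + 6 = -4 — extraneous.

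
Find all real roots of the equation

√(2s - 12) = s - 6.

Square both sides: 2s - 12 = (s - 6)².
Expand and rearrange: s² - 14s + 48 = 0.
Solving gives s = 8 or s = 6.
Check each candidate in the original equation:
  s = 8: √(4) = 2, while s - 6 = 2 — valid.
  s = 6: √(0) = 0, while s - 6 = 0 — valid.

s = 6 or s = 8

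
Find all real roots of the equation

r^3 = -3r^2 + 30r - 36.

Rearrange: r^3 + 3r^2 - 30r + 36 = 0.
Possible rational roots are divisors of 36. Testing r = 3 gives 0, so (r - 3) is a factor.
Divide: r^3 + 3r^2 - 30r + 36 = (r - 3)(r^2 + 6r - 12).
Apply the quadratic formula to r^2 + 6r - 12 = 0: r = (-6 +/- sqrt(84))/2, i.e. r ~= 1.5826 or r ~= -7.5826.

r = -7.5826 or r = 1.5826 or r = 3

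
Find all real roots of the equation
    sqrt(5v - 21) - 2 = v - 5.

Isolate the radical: sqrt(5v - 21) = v - 3.
Square both sides: 5v - 21 = (v - 3)^2.
Expand and rearrange: v^2 - 11v + 30 = 0.
Solving gives v = 6 or v = 5.
Check each candidate in the original equation:
  v = 6: sqrt(9) = 3, while v - 3 = 3 — valid.
  v = 5: sqrt(4) = 2, while v - 3 = 2 — valid.

v = 5 or v = 6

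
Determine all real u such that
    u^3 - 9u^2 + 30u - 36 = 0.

Possible rational roots are divisors of -36. Testing u = 3 gives 0, so (u - 3) is a factor.
Divide: u^3 - 9u^2 + 30u - 36 = (u - 3)(u^2 - 6u + 12).
The quadratic u^2 - 6u + 12 has discriminant -12 < 0, so no further real roots.

u = 3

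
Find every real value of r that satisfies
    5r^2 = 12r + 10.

r = -0.6547 or r = 3.0547

Rearrange to standard form: 5r^2 - 12r - 10 = 0.
Discriminant: (-12)^2 - 4*5*(-10) = 344.
Quadratic formula: r = (12 +/- sqrt(344)) / 10.
So r = 6/5 + sqrt(86)/5 ~= 3.0547 or r = 6/5 - sqrt(86)/5 ~= -0.6547.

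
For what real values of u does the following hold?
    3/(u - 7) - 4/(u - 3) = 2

u = 1.424 or u = 8.076

Multiply both sides by (u - 7)(u - 3):
3(u - 3) - 4(u - 7) = 2(u - 7)(u - 3).
Expand and collect terms: 2u² - 19u + 23 = 0.
By the quadratic formula, u = (19 ± √177) / 4, so u ≈ 8.076 or u ≈ 1.424.
Neither value makes a denominator zero (u ≠ 7, u ≠ 3), so both are valid.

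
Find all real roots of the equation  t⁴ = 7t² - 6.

Let u = t². The equation becomes u² - 7u + 6 = 0.
Factor: (u - 1)(u - 6) = 0, so u = 1 or u = 6.
t² = 1 gives t = ±1.
t² = 6 gives t = ±√(6) ≈ ±2.4495.

t = -2.4495 or t = -1 or t = 1 or t = 2.4495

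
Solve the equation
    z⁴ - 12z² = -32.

Let u = z². The equation becomes u² - 12u + 32 = 0.
Factor: (u - 4)(u - 8) = 0, so u = 4 or u = 8.
z² = 4 gives z = ±2.
z² = 8 gives z = ±2·√(2) ≈ ±2.8284.

z = -2.8284 or z = -2 or z = 2 or z = 2.8284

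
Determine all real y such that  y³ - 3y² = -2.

y = -0.7321 or y = 1 or y = 2.7321

Rearrange: y³ - 3y² + 2 = 0.
Possible rational roots are divisors of 2. Testing y = 1 gives 0, so (y - 1) is a factor.
Divide: y³ - 3y² + 2 = (y - 1)(y² - 2y - 2).
Apply the quadratic formula to y² - 2y - 2 = 0: y = (2 ± √12)/2, i.e. y ≈ 2.7321 or y ≈ -0.7321.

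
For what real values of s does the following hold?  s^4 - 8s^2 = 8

Let u = s^2. The equation becomes u^2 - 8u - 8 = 0.
By the quadratic formula, u = 4 + 2*sqrt(6) or u = 4 - 2*sqrt(6).
s^2 = 4 + 2*sqrt(6) gives s = +/-sqrt(4 + 2*sqrt(6)) ~= +/-2.9831.
s^2 = 4 - 2*sqrt(6) < 0 has no real solution.

s = -2.9831 or s = 2.9831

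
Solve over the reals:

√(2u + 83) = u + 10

u = -1

Square both sides: 2u + 83 = (u + 10)².
Expand and rearrange: u² + 18u + 17 = 0.
Solving gives u = -1 or u = -17.
Check each candidate in the original equation:
  u = -1: √(81) = 9, while u + 10 = 9 — valid.
  u = -17: √(49) = 7, while u + 10 = -7 — extraneous.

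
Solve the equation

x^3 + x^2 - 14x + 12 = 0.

Possible rational roots are divisors of 12. Testing x = 1 gives 0, so (x - 1) is a factor.
Divide: x^3 + x^2 - 14x + 12 = (x - 1)(x^2 + 2x - 12).
Apply the quadratic formula to x^2 + 2x - 12 = 0: x = (-2 +/- sqrt(52))/2, i.e. x ~= 2.6056 or x ~= -4.6056.

x = -4.6056 or x = 1 or x = 2.6056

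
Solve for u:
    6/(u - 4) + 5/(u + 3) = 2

u = -1.3935 or u = 7.8935

Multiply both sides by (u - 4)(u + 3):
6(u + 3) + 5(u - 4) = 2(u - 4)(u + 3).
Expand and collect terms: 2u^2 - 13u - 22 = 0.
By the quadratic formula, u = (13 +/- sqrt(345)) / 4, so u ~= 7.8935 or u ~= -1.3935.
Neither value makes a denominator zero (u != 4, u != -3), so both are valid.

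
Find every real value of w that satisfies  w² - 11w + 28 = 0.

w = 4 or w = 7

Factor: (w - 4)(w - 7) = 0.
So w = 4 or w = 7.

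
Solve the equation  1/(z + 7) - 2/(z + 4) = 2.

Multiply both sides by (z + 7)(z + 4):
(z + 4) - 2(z + 7) = 2(z + 7)(z + 4).
Expand and collect terms: 2z^2 + 23z + 66 = 0.
Factor or apply the quadratic formula: z = -5.5 or z = -6.
Neither value makes a denominator zero (z != -7, z != -4), so both are valid.

z = -6 or z = -5.5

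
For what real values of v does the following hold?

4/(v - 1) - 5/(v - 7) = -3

v = -0.0792 or v = 8.4126

Multiply both sides by (v - 1)(v - 7):
4(v - 7) - 5(v - 1) = -3(v - 1)(v - 7).
Expand and collect terms: -3v^2 + 25v + 2 = 0.
By the quadratic formula, v = (-25 +/- sqrt(649)) / -6, so v ~= -0.0792 or v ~= 8.4126.
Neither value makes a denominator zero (v != 1, v != 7), so both are valid.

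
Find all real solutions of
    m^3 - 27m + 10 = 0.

m = -5.3723 or m = 0.3723 or m = 5

Possible rational roots are divisors of 10. Testing m = 5 gives 0, so (m - 5) is a factor.
Divide: m^3 - 27m + 10 = (m - 5)(m^2 + 5m - 2).
Apply the quadratic formula to m^2 + 5m - 2 = 0: m = (-5 +/- sqrt(33))/2, i.e. m ~= 0.3723 or m ~= -5.3723.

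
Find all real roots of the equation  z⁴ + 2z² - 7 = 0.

z = -1.3522 or z = 1.3522

Let u = z². The equation becomes u² + 2u - 7 = 0.
By the quadratic formula, u = -1 + 2·√(2) or u = -2·√(2) - 1.
z² = -1 + 2·√(2) gives z = ±√(-1 + 2·√(2)) ≈ ±1.3522.
z² = -2·√(2) - 1 < 0 has no real solution.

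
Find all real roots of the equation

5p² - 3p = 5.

Rearrange to standard form: 5p² - 3p - 5 = 0.
Discriminant: (-3)² − 4·5·(-5) = 109.
Quadratic formula: p = (3 ± √109) / 10.
So p = 3/10 + √(109)/10 ≈ 1.344 or p = 3/10 - √(109)/10 ≈ -0.744.

p = -0.744 or p = 1.344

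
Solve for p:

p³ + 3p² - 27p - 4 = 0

p = -6.8541 or p = -0.1459 or p = 4

Possible rational roots are divisors of -4. Testing p = 4 gives 0, so (p - 4) is a factor.
Divide: p³ + 3p² - 27p - 4 = (p - 4)(p² + 7p + 1).
Apply the quadratic formula to p² + 7p + 1 = 0: p = (-7 ± √45)/2, i.e. p ≈ -0.1459 or p ≈ -6.8541.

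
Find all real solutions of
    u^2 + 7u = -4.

u = -6.3723 or u = -0.6277

Rearrange to standard form: u^2 + 7u + 4 = 0.
Discriminant: (7)^2 - 4*1*4 = 33.
Quadratic formula: u = (-7 +/- sqrt(33)) / 2.
So u = -7/2 + sqrt(33)/2 ~= -0.6277 or u = -7/2 - sqrt(33)/2 ~= -6.3723.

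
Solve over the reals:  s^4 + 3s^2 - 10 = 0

Let u = s^2. The equation becomes u^2 + 3u - 10 = 0.
Factor: (u - 2)(u + 5) = 0, so u = 2 or u = -5.
s^2 = 2 gives s = +/-sqrt(2) ~= +/-1.4142.
s^2 = -5 < 0 has no real solution.

s = -1.4142 or s = 1.4142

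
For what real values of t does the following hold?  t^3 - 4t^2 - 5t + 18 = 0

Possible rational roots are divisors of 18. Testing t = 2 gives 0, so (t - 2) is a factor.
Divide: t^3 - 4t^2 - 5t + 18 = (t - 2)(t^2 - 2t - 9).
Apply the quadratic formula to t^2 - 2t - 9 = 0: t = (2 +/- sqrt(40))/2, i.e. t ~= 4.1623 or t ~= -2.1623.

t = -2.1623 or t = 2 or t = 4.1623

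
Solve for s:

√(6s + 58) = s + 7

Square both sides: 6s + 58 = (s + 7)².
Expand and rearrange: s² + 8s - 9 = 0.
Solving gives s = 1 or s = -9.
Check each candidate in the original equation:
  s = 1: √(64) = 8, while s + 7 = 8 — valid.
  s = -9: √(4) = 2, while s + 7 = -2 — extraneous.

s = 1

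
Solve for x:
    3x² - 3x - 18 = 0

Factor: 3(x - 3)(x + 2) = 0.
So x = 3 or x = -2.

x = -2 or x = 3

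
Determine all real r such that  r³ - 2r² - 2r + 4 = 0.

r = -1.4142 or r = 1.4142 or r = 2

Possible rational roots are divisors of 4. Testing r = 2 gives 0, so (r - 2) is a factor.
Divide: r³ - 2r² - 2r + 4 = (r - 2)(r² - 2).
Apply the quadratic formula to r² - 2 = 0: r = (0 ± √8)/2, i.e. r ≈ 1.4142 or r ≈ -1.4142.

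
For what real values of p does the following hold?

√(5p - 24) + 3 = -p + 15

p = 8

Isolate the radical: √(5p - 24) = -p + 12.
Square both sides: 5p - 24 = (-p + 12)².
Expand and rearrange: p² - 29p + 168 = 0.
Solving gives p = 21 or p = 8.
Check each candidate in the original equation:
  p = 21: √(81) = 9, while -p + 12 = -9 — extraneous.
  p = 8: √(16) = 4, while -p + 12 = 4 — valid.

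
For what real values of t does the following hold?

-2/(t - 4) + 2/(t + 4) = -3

t = -4.6188 or t = 4.6188

Multiply both sides by (t - 4)(t + 4):
-2(t + 4) + 2(t - 4) = -3(t - 4)(t + 4).
Expand and collect terms: -3t^2 + 64 = 0.
By the quadratic formula, t = (0 +/- sqrt(768)) / -6, so t ~= -4.6188 or t ~= 4.6188.
Neither value makes a denominator zero (t != 4, t != -4), so both are valid.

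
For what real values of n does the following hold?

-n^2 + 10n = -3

Rearrange to standard form: -n^2 + 10n + 3 = 0.
Discriminant: (10)^2 - 4*(-1)*3 = 112.
Quadratic formula: n = (-10 +/- sqrt(112)) / (-2).
So n = 5 - 2*sqrt(7) ~= -0.2915 or n = 5 + 2*sqrt(7) ~= 10.2915.

n = -0.2915 or n = 10.2915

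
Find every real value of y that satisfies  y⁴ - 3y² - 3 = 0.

Let u = y². The equation becomes u² - 3u - 3 = 0.
By the quadratic formula, u = 3/2 + √(21)/2 or u = 3/2 - √(21)/2.
y² = 3/2 + √(21)/2 gives y = ±√(3/2 + √(21)/2) ≈ ±1.9471.
y² = 3/2 - √(21)/2 < 0 has no real solution.

y = -1.9471 or y = 1.9471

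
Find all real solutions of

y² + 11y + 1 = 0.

y = -10.9083 or y = -0.0917

Discriminant: (11)² − 4·1·1 = 117.
Quadratic formula: y = (-11 ± √117) / 2.
So y = -11/2 + 3·√(13)/2 ≈ -0.0917 or y = -11/2 - 3·√(13)/2 ≈ -10.9083.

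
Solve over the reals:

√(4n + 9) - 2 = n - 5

Isolate the radical: √(4n + 9) = n - 3.
Square both sides: 4n + 9 = (n - 3)².
Expand and rearrange: n² - 10n = 0.
Solving gives n = 10 or n = 0.
Check each candidate in the original equation:
  n = 10: √(49) = 7, while n - 3 = 7 — valid.
  n = 0: √(9) = 3, while n - 3 = -3 — extraneous.

n = 10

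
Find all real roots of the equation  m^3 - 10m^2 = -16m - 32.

m = -1.1231 or m = 4 or m = 7.1231

Rearrange: m^3 - 10m^2 + 16m + 32 = 0.
Possible rational roots are divisors of 32. Testing m = 4 gives 0, so (m - 4) is a factor.
Divide: m^3 - 10m^2 + 16m + 32 = (m - 4)(m^2 - 6m - 8).
Apply the quadratic formula to m^2 - 6m - 8 = 0: m = (6 +/- sqrt(68))/2, i.e. m ~= 7.1231 or m ~= -1.1231.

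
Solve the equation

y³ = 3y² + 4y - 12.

Rearrange: y³ - 3y² - 4y + 12 = 0.
Possible rational roots are divisors of 12. Testing y = 2 gives 0, so (y - 2) is a factor.
Divide: y³ - 3y² - 4y + 12 = (y - 2)(y² - y - 6).
Factor the quadratic: y = 3 or y = -2.

y = -2 or y = 2 or y = 3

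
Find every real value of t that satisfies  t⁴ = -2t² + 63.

t = -2.6458 or t = 2.6458

Let u = t². The equation becomes u² + 2u - 63 = 0.
Factor: (u + 9)(u - 7) = 0, so u = -9 or u = 7.
t² = -9 < 0 has no real solution.
t² = 7 gives t = ±√(7) ≈ ±2.6458.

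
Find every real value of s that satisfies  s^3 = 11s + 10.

Rearrange: s^3 - 11s - 10 = 0.
Possible rational roots are divisors of -10. Testing s = -1 gives 0, so (s + 1) is a factor.
Divide: s^3 - 11s - 10 = (s + 1)(s^2 - s - 10).
Apply the quadratic formula to s^2 - s - 10 = 0: s = (1 +/- sqrt(41))/2, i.e. s ~= 3.7016 or s ~= -2.7016.

s = -2.7016 or s = -1 or s = 3.7016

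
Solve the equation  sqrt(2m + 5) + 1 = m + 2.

m = 2

Isolate the radical: sqrt(2m + 5) = m + 1.
Square both sides: 2m + 5 = (m + 1)^2.
Expand and rearrange: m^2 - 4 = 0.
Solving gives m = 2 or m = -2.
Check each candidate in the original equation:
  m = 2: sqrt(9) = 3, while m + 1 = 3 — valid.
  m = -2: sqrt(1) = 1, while m + 1 = -1 — extraneous.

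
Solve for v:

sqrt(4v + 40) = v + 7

v = -1

Square both sides: 4v + 40 = (v + 7)^2.
Expand and rearrange: v^2 + 10v + 9 = 0.
Solving gives v = -1 or v = -9.
Check each candidate in the original equation:
  v = -1: sqrt(36) = 6, while v + 7 = 6 — valid.
  v = -9: sqrt(4) = 2, while v + 7 = -2 — extraneous.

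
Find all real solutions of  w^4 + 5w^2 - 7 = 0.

Let u = w^2. The equation becomes u^2 + 5u - 7 = 0.
By the quadratic formula, u = -5/2 + sqrt(53)/2 or u = -sqrt(53)/2 - 5/2.
w^2 = -5/2 + sqrt(53)/2 gives w = +/-sqrt(-5/2 + sqrt(53)/2) ~= +/-1.0677.
w^2 = -sqrt(53)/2 - 5/2 < 0 has no real solution.

w = -1.0677 or w = 1.0677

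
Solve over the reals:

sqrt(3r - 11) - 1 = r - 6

Isolate the radical: sqrt(3r - 11) = r - 5.
Square both sides: 3r - 11 = (r - 5)^2.
Expand and rearrange: r^2 - 13r + 36 = 0.
Solving gives r = 9 or r = 4.
Check each candidate in the original equation:
  r = 9: sqrt(16) = 4, while r - 5 = 4 — valid.
  r = 4: sqrt(1) = 1, while r - 5 = -1 — extraneous.

r = 9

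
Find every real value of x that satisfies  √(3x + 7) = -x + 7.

Square both sides: 3x + 7 = (-x + 7)².
Expand and rearrange: x² - 17x + 42 = 0.
Solving gives x = 14 or x = 3.
Check each candidate in the original equation:
  x = 14: √(49) = 7, while -x + 7 = -7 — extraneous.
  x = 3: √(16) = 4, while -x + 7 = 4 — valid.

x = 3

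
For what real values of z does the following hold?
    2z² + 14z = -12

Bring every term to one side: 2z² + 14z + 12 = 0.
Factor: 2(z + 6)(z + 1) = 0.
So z = -6 or z = -1.

z = -6 or z = -1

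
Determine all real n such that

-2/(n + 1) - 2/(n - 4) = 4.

Multiply both sides by (n + 1)(n - 4):
-2(n - 4) - 2(n + 1) = 4(n + 1)(n - 4).
Expand and collect terms: 4n^2 - 8n - 22 = 0.
By the quadratic formula, n = (8 +/- sqrt(416)) / 8, so n ~= 3.5495 or n ~= -1.5495.
Neither value makes a denominator zero (n != -1, n != 4), so both are valid.

n = -1.5495 or n = 3.5495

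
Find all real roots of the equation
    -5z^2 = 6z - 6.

Rearrange to standard form: -5z^2 - 6z + 6 = 0.
Discriminant: (-6)^2 - 4*(-5)*6 = 156.
Quadratic formula: z = (6 +/- sqrt(156)) / (-10).
So z = -sqrt(39)/5 - 3/5 ~= -1.849 or z = -3/5 + sqrt(39)/5 ~= 0.649.

z = -1.849 or z = 0.649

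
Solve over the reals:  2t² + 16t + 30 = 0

Factor: 2(t + 3)(t + 5) = 0.
So t = -3 or t = -5.

t = -5 or t = -3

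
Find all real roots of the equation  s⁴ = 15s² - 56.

s = -2.8284 or s = -2.6458 or s = 2.6458 or s = 2.8284

Let u = s². The equation becomes u² - 15u + 56 = 0.
Factor: (u - 8)(u - 7) = 0, so u = 8 or u = 7.
s² = 8 gives s = ±2·√(2) ≈ ±2.8284.
s² = 7 gives s = ±√(7) ≈ ±2.6458.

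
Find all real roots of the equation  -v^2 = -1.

Bring every term to one side: -v^2 + 1 = 0.
Factor: -1(v + 1)(v - 1) = 0.
So v = -1 or v = 1.

v = -1 or v = 1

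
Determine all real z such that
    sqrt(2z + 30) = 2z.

Square both sides: 2z + 30 = (2z)^2.
Expand and rearrange: 4z^2 - 2z - 30 = 0.
Solving gives z = 3 or z = -2.5.
Check each candidate in the original equation:
  z = 3: sqrt(36) = 6, while 2z = 6 — valid.
  z = -2.5: sqrt(25) = 5, while 2z = -5 — extraneous.

z = 3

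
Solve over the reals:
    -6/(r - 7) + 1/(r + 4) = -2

r = -4.3958 or r = 9.8958

Multiply both sides by (r - 7)(r + 4):
-6(r + 4) + (r - 7) = -2(r - 7)(r + 4).
Expand and collect terms: -2r² + 11r + 87 = 0.
By the quadratic formula, r = (-11 ± √817) / -4, so r ≈ -4.3958 or r ≈ 9.8958.
Neither value makes a denominator zero (r ≠ 7, r ≠ -4), so both are valid.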